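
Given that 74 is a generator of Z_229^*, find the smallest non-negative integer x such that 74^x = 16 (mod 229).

Baby-step giant-step with m = ceil(sqrt(228)) = 16.
Baby table (74^j mod 229 for j=0..15):
  0:1  1:74  2:209  3:123  4:171  5:59  6:15  7:194
  8:158  9:13  10:46  11:198  12:225  13:162  14:80  15:195
Giant step factor: 74^(-16) ≡ 153 (mod 229).
Scan 16·153^i mod 229 for i = 0, 1, …:
  i=0: 16   i=1: 158
Match at i=1, j=8: x = 1·16 + 8 = 24.

24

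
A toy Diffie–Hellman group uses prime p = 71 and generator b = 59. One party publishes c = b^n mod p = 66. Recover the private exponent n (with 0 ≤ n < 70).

21

Baby-step giant-step with m = ceil(sqrt(70)) = 9.
Baby table (59^j mod 71 for j=0..8):
  0:1  1:59  2:2  3:47  4:4  5:23  6:8  7:46
  8:16
Giant step factor: 59^(-9) ≡ 44 (mod 71).
Scan 66·44^i mod 71 for i = 0, 1, …:
  i=0: 66   i=1: 64   i=2: 47
Match at i=2, j=3: n = 2·9 + 3 = 21.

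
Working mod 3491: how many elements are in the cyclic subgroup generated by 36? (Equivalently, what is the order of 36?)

The order of 36 must divide p − 1 = 3490 = 2 · 5 · 349.
Divisors: 1, 2, 5, 10, 349, 698, 1745, 3490.
Check each in increasing order: 36^1 ≡ 36;  36^2 ≡ 1296;  36^5 ≡ 2056;  36^10 ≡ 3026;  36^349 ≡ 1469;  36^698 ≡ 523;  36^1745 ≡ 1.
Smallest exponent giving 1 is 1745.

1745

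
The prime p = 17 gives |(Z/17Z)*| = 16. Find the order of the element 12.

16

The order of 12 must divide p − 1 = 16 = 2^4.
Divisors: 1, 2, 4, 8, 16.
Check each in increasing order: 12^1 ≡ 12;  12^2 ≡ 8;  12^4 ≡ 13;  12^8 ≡ 16;  12^16 ≡ 1.
Smallest exponent giving 1 is 16.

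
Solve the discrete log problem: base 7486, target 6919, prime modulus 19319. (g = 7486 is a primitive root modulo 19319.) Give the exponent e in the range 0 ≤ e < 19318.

6179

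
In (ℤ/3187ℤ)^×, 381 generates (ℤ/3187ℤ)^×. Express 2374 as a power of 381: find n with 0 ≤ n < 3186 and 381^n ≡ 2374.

275

Baby-step giant-step with m = ceil(sqrt(3186)) = 57.
Baby table (381^j mod 3187 for j=0..56):
  0:1  1:381  2:1746  3:2330  4:1744  5:1568  6:1439  7:95
  8:1138  9:146  10:1447  11:3143  12:2358  13:2851  14:2651  15:2939
  16:1122  17:424  18:2194  19:920  20:3137  21:72  22:1936  23:1419
  24:2036  25:1275  26:1351  27:1624  28:466  29:2261  30:951  31:2200
  32:19  33:865  34:1304  35:2839  36:1266  37:1109  38:1845  39:1805
  40:2500  41:2774  42:1997  43:2351  44:184  45:3177  46:2564  47:1662
  48:2196  49:1682  50:255  51:1545  52:2237  53:1368  54:1727  55:1465
  56:440
Giant step factor: 381^(-57) ≡ 168 (mod 3187).
Scan 2374·168^i mod 3187 for i = 0, 1, …:
  i=0: 2374   i=1: 457   i=2: 288   i=3: 579
  i=4: 1662
Match at i=4, j=47: n = 4·57 + 47 = 275.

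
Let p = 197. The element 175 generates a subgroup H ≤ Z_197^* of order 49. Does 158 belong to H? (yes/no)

158 ∈ ⟨175⟩ iff 158^49 ≡ 1 (mod 197), since |⟨175⟩| = 49.
158^49 mod 197 = 1.
Since 1 = 1, 158 lies in the subgroup.

yes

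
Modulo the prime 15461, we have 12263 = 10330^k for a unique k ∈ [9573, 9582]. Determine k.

9574

Compute 10330^9573 mod 15461 = 4861, then multiply by 10330 repeatedly:
  10330^9573=4861  10330^9574=12263
Found 12263 at exponent 9574.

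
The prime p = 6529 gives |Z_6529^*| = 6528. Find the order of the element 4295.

6528

The order of 4295 must divide p − 1 = 6528 = 2^7 · 3 · 17.
Divisors: 1, 2, 3, 4, 6, 8, 12, 16, 17, 24, 32, 34, 48, 51, 64, 68, 96, 102, 128, 136, 192, 204, 272, 384, 408, 544, 816, 1088, 1632, 2176, 3264, 6528.
Check each in increasing order: 4295^1 ≡ 4295;  4295^2 ≡ 2600;  4295^3 ≡ 2410;  4295^4 ≡ 2485;  4295^6 ≡ 3819;  4295^8 ≡ 5320;  4295^12 ≡ 5504;  4295^16 ≡ 5714;  4295^17 ≡ 5648;  4295^24 ≡ 5985;  4295^32 ≡ 4796;  4295^34 ≡ 5739;  4295^48 ≡ 2131;  4295^51 ≡ 3916;  4295^64 ≡ 6478;  4295^68 ≡ 3845;  4295^96 ≡ 3506;  4295^102 ≡ 4964;  4295^128 ≡ 2601;  4295^136 ≡ 2369;  4295^192 ≡ 4458;  4295^204 ≡ 850;  4295^272 ≡ 3750;  4295^384 ≡ 6017;  4295^408 ≡ 4310;  4295^544 ≡ 5563;  4295^816 ≡ 1095;  4295^1088 ≡ 6038;  4295^1632 ≡ 4218;  4295^2176 ≡ 6037;  4295^3264 ≡ 6528;  4295^6528 ≡ 1.
Smallest exponent giving 1 is 6528.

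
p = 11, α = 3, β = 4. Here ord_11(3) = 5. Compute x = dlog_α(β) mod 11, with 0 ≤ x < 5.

4

Successive powers of 3 modulo 11:
  3^0=1  3^1=3  3^2=9  3^3=5  3^4=4
So 3^4 ≡ 4 (mod 11), giving x = 4.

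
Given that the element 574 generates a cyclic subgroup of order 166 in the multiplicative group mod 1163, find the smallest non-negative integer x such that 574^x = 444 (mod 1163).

42

Baby-step giant-step with m = ceil(sqrt(166)) = 13.
Baby table (574^j mod 1163 for j=0..12):
  0:1  1:574  2:347  3:305  4:620  5:2  6:1148  7:694
  8:610  9:77  10:4  11:1133  12:225
Giant step factor: 574^(-13) ≡ 1061 (mod 1163).
Scan 444·1061^i mod 1163 for i = 0, 1, …:
  i=0: 444   i=1: 69   i=2: 1103   i=3: 305
Match at i=3, j=3: x = 3·13 + 3 = 42.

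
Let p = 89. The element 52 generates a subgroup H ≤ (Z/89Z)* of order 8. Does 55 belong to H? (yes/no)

yes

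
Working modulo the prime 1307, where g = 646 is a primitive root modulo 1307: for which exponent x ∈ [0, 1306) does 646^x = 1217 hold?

1215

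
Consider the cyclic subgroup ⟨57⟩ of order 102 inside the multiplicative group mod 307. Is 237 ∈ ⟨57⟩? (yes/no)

237 ∈ ⟨57⟩ iff 237^102 ≡ 1 (mod 307), since |⟨57⟩| = 102.
237^102 mod 307 = 1.
Since 1 = 1, 237 lies in the subgroup.

yes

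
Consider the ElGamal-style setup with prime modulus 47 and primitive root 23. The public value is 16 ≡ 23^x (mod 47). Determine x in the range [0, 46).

42

Baby-step giant-step with m = ceil(sqrt(46)) = 7.
Baby table (23^j mod 47 for j=0..6):
  0:1  1:23  2:12  3:41  4:3  5:22  6:36
Giant step factor: 23^(-7) ≡ 13 (mod 47).
Scan 16·13^i mod 47 for i = 0, 1, …:
  i=0: 16   i=1: 20   i=2: 25   i=3: 43
  i=4: 42   i=5: 29   i=6: 1
Match at i=6, j=0: x = 6·7 + 0 = 42.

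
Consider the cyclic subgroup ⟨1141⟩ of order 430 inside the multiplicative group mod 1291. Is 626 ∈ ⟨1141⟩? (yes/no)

yes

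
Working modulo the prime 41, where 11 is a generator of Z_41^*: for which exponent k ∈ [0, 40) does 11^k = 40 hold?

20

Successive powers of 11 modulo 41:
  11^0=1  11^1=11  11^2=39  11^3=19  11^4=4  11^5=3
  11^6=33  11^7=35  11^8=16  11^9=12  11^10=9  11^11=17
  11^12=23  11^13=7  11^14=36  11^15=27  11^16=10  11^17=28
  11^18=21  11^19=26  11^20=40
So 11^20 ≡ 40 (mod 41), giving k = 20.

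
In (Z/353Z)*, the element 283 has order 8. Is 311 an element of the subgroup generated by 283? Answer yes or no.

yes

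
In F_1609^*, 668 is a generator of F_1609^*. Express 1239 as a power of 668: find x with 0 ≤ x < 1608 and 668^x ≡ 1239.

123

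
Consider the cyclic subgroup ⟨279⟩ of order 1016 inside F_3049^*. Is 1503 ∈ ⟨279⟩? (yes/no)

1503 ∈ ⟨279⟩ iff 1503^1016 ≡ 1 (mod 3049), since |⟨279⟩| = 1016.
1503^1016 mod 3049 = 1.
Since 1 = 1, 1503 lies in the subgroup.

yes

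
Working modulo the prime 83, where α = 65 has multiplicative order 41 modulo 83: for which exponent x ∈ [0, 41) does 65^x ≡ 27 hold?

21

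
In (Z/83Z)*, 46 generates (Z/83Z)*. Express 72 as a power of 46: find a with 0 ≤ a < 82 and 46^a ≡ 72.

75

Baby-step giant-step with m = ceil(sqrt(82)) = 10.
Baby table (46^j mod 83 for j=0..9):
  0:1  1:46  2:41  3:60  4:21  5:53  6:31  7:15
  8:26  9:34
Giant step factor: 46^(-10) ≡ 51 (mod 83).
Scan 72·51^i mod 83 for i = 0, 1, …:
  i=0: 72   i=1: 20   i=2: 24   i=3: 62
  i=4: 8   i=5: 76   i=6: 58   i=7: 53
Match at i=7, j=5: a = 7·10 + 5 = 75.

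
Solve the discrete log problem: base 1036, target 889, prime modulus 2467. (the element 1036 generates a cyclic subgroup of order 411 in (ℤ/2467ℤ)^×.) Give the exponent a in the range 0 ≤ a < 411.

403

Baby-step giant-step with m = ceil(sqrt(411)) = 21.
Baby table (1036^j mod 2467 for j=0..20):
  0:1  1:1036  2:151  3:1015  4:598  5:311  6:1486  7:88
  8:2356  9:953  10:508  11:817  12:231  13:17  14:343  15:100
  16:2453  17:298  18:353  19:592  20:1496
Giant step factor: 1036^(-21) ≡ 923 (mod 2467).
Scan 889·923^i mod 2467 for i = 0, 1, …:
  i=0: 889   i=1: 1503   i=2: 815   i=3: 2277
  i=4: 2254   i=5: 761   i=6: 1775   i=7: 237
  i=8: 1655   i=9: 492     …   i=18: 1460
  i=19: 598
Match at i=19, j=4: a = 19·21 + 4 = 403.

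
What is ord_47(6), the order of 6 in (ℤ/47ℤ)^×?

23

The order of 6 must divide p − 1 = 46 = 2 · 23.
Divisors: 1, 2, 23, 46.
Check each in increasing order: 6^1 ≡ 6;  6^2 ≡ 36;  6^23 ≡ 1.
Smallest exponent giving 1 is 23.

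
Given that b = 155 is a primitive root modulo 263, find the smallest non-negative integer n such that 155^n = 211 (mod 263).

161

Baby-step giant-step with m = ceil(sqrt(262)) = 17.
Baby table (155^j mod 263 for j=0..16):
  0:1  1:155  2:92  3:58  4:48  5:76  6:208  7:154
  8:200  9:229  10:253  11:28  12:132  13:209  14:46  15:29
  16:24
Giant step factor: 155^(-17) ≡ 90 (mod 263).
Scan 211·90^i mod 263 for i = 0, 1, …:
  i=0: 211   i=1: 54   i=2: 126   i=3: 31
  i=4: 160   i=5: 198   i=6: 199   i=7: 26
  i=8: 236   i=9: 200
Match at i=9, j=8: n = 9·17 + 8 = 161.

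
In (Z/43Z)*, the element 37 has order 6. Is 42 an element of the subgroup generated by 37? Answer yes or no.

42 ∈ ⟨37⟩ iff 42^6 ≡ 1 (mod 43), since |⟨37⟩| = 6.
42^6 mod 43 = 1.
Since 1 = 1, 42 lies in the subgroup.

yes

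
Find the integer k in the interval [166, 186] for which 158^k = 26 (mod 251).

171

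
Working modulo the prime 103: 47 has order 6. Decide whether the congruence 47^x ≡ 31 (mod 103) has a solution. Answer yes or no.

no

31 ∈ ⟨47⟩ iff 31^6 ≡ 1 (mod 103), since |⟨47⟩| = 6.
31^6 mod 103 = 61.
Since 61 ≠ 1, 31 does not lie in the subgroup.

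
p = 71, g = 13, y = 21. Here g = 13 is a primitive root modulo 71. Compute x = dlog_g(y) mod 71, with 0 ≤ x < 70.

33

Baby-step giant-step with m = ceil(sqrt(70)) = 9.
Baby table (13^j mod 71 for j=0..8):
  0:1  1:13  2:27  3:67  4:19  5:34  6:16  7:66
  8:6
Giant step factor: 13^(-9) ≡ 61 (mod 71).
Scan 21·61^i mod 71 for i = 0, 1, …:
  i=0: 21   i=1: 3   i=2: 41   i=3: 16
Match at i=3, j=6: x = 3·9 + 6 = 33.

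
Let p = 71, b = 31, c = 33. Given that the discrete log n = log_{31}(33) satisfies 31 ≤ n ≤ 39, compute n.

37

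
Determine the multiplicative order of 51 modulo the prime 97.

The order of 51 must divide p − 1 = 96 = 2^5 · 3.
Divisors: 1, 2, 3, 4, 6, 8, 12, 16, 24, 32, 48, 96.
Check each in increasing order: 51^1 ≡ 51;  51^2 ≡ 79;  51^3 ≡ 52;  51^4 ≡ 33;  51^6 ≡ 85;  51^8 ≡ 22;  51^12 ≡ 47;  51^16 ≡ 96;  51^24 ≡ 75;  51^32 ≡ 1.
Smallest exponent giving 1 is 32.

32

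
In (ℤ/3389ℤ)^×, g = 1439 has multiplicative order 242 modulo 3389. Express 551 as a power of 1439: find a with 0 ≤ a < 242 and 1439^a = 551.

114

Baby-step giant-step with m = ceil(sqrt(242)) = 16.
Baby table (1439^j mod 3389 for j=0..15):
  0:1  1:1439  2:42  3:2825  4:1764  5:35  6:2919  7:1470
  8:594  9:738  10:1225  11:495  12:615  13:456  14:2107  15:2207
Giant step factor: 1439^(-16) ≡ 2952 (mod 3389).
Scan 551·2952^i mod 3389 for i = 0, 1, …:
  i=0: 551   i=1: 3221   i=2: 2247   i=3: 871
  i=4: 2330   i=5: 1879   i=6: 2404   i=7: 42
Match at i=7, j=2: a = 7·16 + 2 = 114.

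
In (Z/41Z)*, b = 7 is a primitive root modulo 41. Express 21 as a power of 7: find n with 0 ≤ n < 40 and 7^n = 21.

Successive powers of 7 modulo 41:
  7^0=1  7^1=7  7^2=8  7^3=15  7^4=23  7^5=38
  7^6=20  7^7=17  7^8=37  7^9=13  7^10=9  7^11=22
  7^12=31  7^13=12  7^14=2  7^15=14  7^16=16  7^17=30
  7^18=5  7^19=35  7^20=40  7^21=34  7^22=33  7^23=26
  7^24=18  7^25=3  7^26=21
So 7^26 ≡ 21 (mod 41), giving n = 26.

26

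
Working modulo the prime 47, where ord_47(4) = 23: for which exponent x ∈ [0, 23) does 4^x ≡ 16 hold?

2

Successive powers of 4 modulo 47:
  4^0=1  4^1=4  4^2=16
So 4^2 ≡ 16 (mod 47), giving x = 2.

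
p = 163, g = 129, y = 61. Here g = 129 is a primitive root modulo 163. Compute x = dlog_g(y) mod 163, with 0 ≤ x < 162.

60

Baby-step giant-step with m = ceil(sqrt(162)) = 13.
Baby table (129^j mod 163 for j=0..12):
  0:1  1:129  2:15  3:142  4:62  5:11  6:115  7:2
  8:95  9:30  10:121  11:124  12:22
Giant step factor: 129^(-13) ≡ 73 (mod 163).
Scan 61·73^i mod 163 for i = 0, 1, …:
  i=0: 61   i=1: 52   i=2: 47   i=3: 8
  i=4: 95
Match at i=4, j=8: x = 4·13 + 8 = 60.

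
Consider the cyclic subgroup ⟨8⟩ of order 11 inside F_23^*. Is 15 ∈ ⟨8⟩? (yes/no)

no

15 ∈ ⟨8⟩ iff 15^11 ≡ 1 (mod 23), since |⟨8⟩| = 11.
15^11 mod 23 = 22.
Since 22 ≠ 1, 15 does not lie in the subgroup.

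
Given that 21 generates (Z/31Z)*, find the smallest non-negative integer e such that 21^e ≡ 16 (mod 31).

Successive powers of 21 modulo 31:
  21^0=1  21^1=21  21^2=7  21^3=23  21^4=18  21^5=6
  21^6=2  21^7=11  21^8=14  21^9=15  21^10=5  21^11=12
  21^12=4  21^13=22  21^14=28  21^15=30  21^16=10  21^17=24
  21^18=8  21^19=13  21^20=25  21^21=29  21^22=20  21^23=17
  21^24=16
So 21^24 ≡ 16 (mod 31), giving e = 24.

24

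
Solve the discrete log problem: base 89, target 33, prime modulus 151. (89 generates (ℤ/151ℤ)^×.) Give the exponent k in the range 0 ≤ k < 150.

Baby-step giant-step with m = ceil(sqrt(150)) = 13.
Baby table (89^j mod 151 for j=0..12):
  0:1  1:89  2:69  3:101  4:80  5:23  6:84  7:77
  8:58  9:28  10:76  11:120  12:110
Giant step factor: 89^(-13) ≡ 6 (mod 151).
Scan 33·6^i mod 151 for i = 0, 1, …:
  i=0: 33   i=1: 47   i=2: 131   i=3: 31
  i=4: 35   i=5: 59   i=6: 52   i=7: 10
  i=8: 60   i=9: 58
Match at i=9, j=8: k = 9·13 + 8 = 125.

125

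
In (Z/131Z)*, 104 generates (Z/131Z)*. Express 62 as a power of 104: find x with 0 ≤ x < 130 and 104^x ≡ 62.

20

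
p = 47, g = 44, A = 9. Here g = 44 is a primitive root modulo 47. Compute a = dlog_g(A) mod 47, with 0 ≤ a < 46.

Successive powers of 44 modulo 47:
  44^0=1  44^1=44  44^2=9
So 44^2 ≡ 9 (mod 47), giving a = 2.

2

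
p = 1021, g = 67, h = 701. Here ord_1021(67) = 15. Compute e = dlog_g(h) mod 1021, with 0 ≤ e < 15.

Successive powers of 67 modulo 1021:
  67^0=1  67^1=67  67^2=405  67^3=589  67^4=665  67^5=652
  67^6=802  67^7=642  67^8=132  67^9=676  67^10=368  67^11=152
  67^12=995  67^13=300  67^14=701
So 67^14 ≡ 701 (mod 1021), giving e = 14.

14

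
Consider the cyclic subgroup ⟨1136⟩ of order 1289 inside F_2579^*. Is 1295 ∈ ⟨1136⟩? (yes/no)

yes

1295 ∈ ⟨1136⟩ iff 1295^1289 ≡ 1 (mod 2579), since |⟨1136⟩| = 1289.
1295^1289 mod 2579 = 1.
Since 1 = 1, 1295 lies in the subgroup.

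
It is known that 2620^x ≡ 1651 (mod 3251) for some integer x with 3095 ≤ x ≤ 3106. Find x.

3101

Compute 2620^3095 mod 3251 = 312, then multiply by 2620 repeatedly:
  2620^3095=312  2620^3096=1439  2620^3097=2271  2620^3098=690  2620^3099=244
  2620^3100=2084  2620^3101=1651
Found 1651 at exponent 3101.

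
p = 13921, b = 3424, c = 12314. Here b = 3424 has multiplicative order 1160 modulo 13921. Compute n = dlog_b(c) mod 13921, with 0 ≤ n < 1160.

Baby-step giant-step with m = ceil(sqrt(1160)) = 35.
Baby table (3424^j mod 13921 for j=0..34):
  0:1  1:3424  2:2294  3:3212  4:298  5:4119  6:1483  7:10548
  8:5278  9:2414  10:10383  11:11079  12:13692  13:9401  14:3672  15:2265
  16:1363  17:3377  18:8418  19:6762  20:2465  21:4034  22:2784  23:10452
  24:10678  25:4926  26:8293  27:10313  28:8056  29:6243  30:7297  31:10654
  32:6276  33:8921  34:2830
Giant step factor: 3424^(-35) ≡ 4666 (mod 13921).
Scan 12314·4666^i mod 13921 for i = 0, 1, …:
  i=0: 12314   i=1: 5157   i=2: 7074   i=3: 593
  i=4: 10580   i=5: 2414
Match at i=5, j=9: n = 5·35 + 9 = 184.

184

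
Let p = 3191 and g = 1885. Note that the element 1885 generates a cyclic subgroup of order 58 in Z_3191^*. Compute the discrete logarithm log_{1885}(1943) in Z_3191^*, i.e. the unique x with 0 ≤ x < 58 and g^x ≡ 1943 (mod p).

52

Baby-step giant-step with m = ceil(sqrt(58)) = 8.
Baby table (1885^j mod 3191 for j=0..7):
  0:1  1:1885  2:1642  3:3091  4:2960  5:1732  6:427  7:763
Giant step factor: 1885^(-8) ≡ 1826 (mod 3191).
Scan 1943·1826^i mod 3191 for i = 0, 1, …:
  i=0: 1943   i=1: 2717   i=2: 2428   i=3: 1229
  i=4: 881   i=5: 442   i=6: 2960
Match at i=6, j=4: x = 6·8 + 4 = 52.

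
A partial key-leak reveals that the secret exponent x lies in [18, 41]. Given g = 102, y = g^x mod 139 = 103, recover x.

39

Compute 102^18 mod 139 = 79, then multiply by 102 repeatedly:
  102^18=79  102^19=135  102^20=9  102^21=84  102^22=89
  102^23=43  102^24=77  102^25=70  102^26=51  102^27=59
  102^28=41  102^29=12  102^30=112  102^31=26  102^32=11
  102^33=10  102^34=47  102^35=68  102^36=125  102^37=101
  102^38=16  102^39=103
Found 103 at exponent 39.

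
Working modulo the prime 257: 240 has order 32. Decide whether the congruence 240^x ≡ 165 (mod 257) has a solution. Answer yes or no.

no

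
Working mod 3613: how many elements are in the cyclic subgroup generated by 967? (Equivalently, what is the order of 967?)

The order of 967 must divide p − 1 = 3612 = 2^2 · 3 · 7 · 43.
Divisors: 1, 2, 3, 4, 6, 7, 12, 14, 21, 28, 42, 43, 84, 86, 129, 172, 258, 301, 516, 602, 903, 1204, 1806, 3612.
Check each in increasing order: 967^1 ≡ 967;  967^2 ≡ 2935;  967^3 ≡ 1940;  967^4 ≡ 833;  967^6 ≡ 2467;  967^7 ≡ 1009;  967^12 ≡ 1797;  967^14 ≡ 2828;  967^21 ≡ 2795;  967^28 ≡ 2015;  967^42 ≡ 719;  967^43 ≡ 1577;  967^84 ≡ 302;  967^86 ≡ 1185;  967^129 ≡ 824;  967^172 ≡ 2381;  967^258 ≡ 3345;  967^301 ≡ 85;  967^516 ≡ 3177;  967^602 ≡ 3612;  967^903 ≡ 3528;  967^1204 ≡ 1.
Smallest exponent giving 1 is 1204.

1204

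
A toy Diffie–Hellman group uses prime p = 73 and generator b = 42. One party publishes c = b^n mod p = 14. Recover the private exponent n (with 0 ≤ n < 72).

Successive powers of 42 modulo 73:
  42^0=1  42^1=42  42^2=12  42^3=66  42^4=71  42^5=62
  42^6=49  42^7=14
So 42^7 ≡ 14 (mod 73), giving n = 7.

7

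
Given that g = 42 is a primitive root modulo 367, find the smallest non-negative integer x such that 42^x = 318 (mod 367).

213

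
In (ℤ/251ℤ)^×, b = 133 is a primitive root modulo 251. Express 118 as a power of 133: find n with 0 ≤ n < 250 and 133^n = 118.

126

Baby-step giant-step with m = ceil(sqrt(250)) = 16.
Baby table (133^j mod 251 for j=0..15):
  0:1  1:133  2:119  3:14  4:105  5:160  6:196  7:215
  8:232  9:234  10:249  11:236  12:13  13:223  14:41  15:182
Giant step factor: 133^(-16) ≡ 89 (mod 251).
Scan 118·89^i mod 251 for i = 0, 1, …:
  i=0: 118   i=1: 211   i=2: 205   i=3: 173
  i=4: 86   i=5: 124   i=6: 243   i=7: 41
Match at i=7, j=14: n = 7·16 + 14 = 126.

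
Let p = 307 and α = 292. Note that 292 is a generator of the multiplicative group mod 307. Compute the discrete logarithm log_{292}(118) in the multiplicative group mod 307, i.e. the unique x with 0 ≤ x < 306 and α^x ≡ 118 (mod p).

260

Baby-step giant-step with m = ceil(sqrt(306)) = 18.
Baby table (292^j mod 307 for j=0..17):
  0:1  1:292  2:225  3:2  4:277  5:143  6:4  7:247
  8:286  9:8  10:187  11:265  12:16  13:67  14:223  15:32
  16:134  17:139
Giant step factor: 292^(-18) ≡ 24 (mod 307).
Scan 118·24^i mod 307 for i = 0, 1, …:
  i=0: 118   i=1: 69   i=2: 121   i=3: 141
  i=4: 7   i=5: 168   i=6: 41   i=7: 63
  i=8: 284   i=9: 62     …   i=13: 191
  i=14: 286
Match at i=14, j=8: x = 14·18 + 8 = 260.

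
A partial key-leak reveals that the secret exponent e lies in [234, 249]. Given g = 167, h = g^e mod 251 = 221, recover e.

234

Compute 167^234 mod 251 = 221, then multiply by 167 repeatedly:
  167^234=221
Found 221 at exponent 234.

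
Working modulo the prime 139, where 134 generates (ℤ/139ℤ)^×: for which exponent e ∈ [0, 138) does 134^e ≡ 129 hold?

Baby-step giant-step with m = ceil(sqrt(138)) = 12.
Baby table (134^j mod 139 for j=0..11):
  0:1  1:134  2:25  3:14  4:69  5:72  6:57  7:132
  8:35  9:103  10:41  11:73
Giant step factor: 134^(-12) ≡ 131 (mod 139).
Scan 129·131^i mod 139 for i = 0, 1, …:
  i=0: 129   i=1: 80   i=2: 55   i=3: 116
  i=4: 45   i=5: 57
Match at i=5, j=6: e = 5·12 + 6 = 66.

66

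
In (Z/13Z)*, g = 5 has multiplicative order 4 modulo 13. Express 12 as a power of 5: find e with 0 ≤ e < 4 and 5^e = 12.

2

Successive powers of 5 modulo 13:
  5^0=1  5^1=5  5^2=12
So 5^2 ≡ 12 (mod 13), giving e = 2.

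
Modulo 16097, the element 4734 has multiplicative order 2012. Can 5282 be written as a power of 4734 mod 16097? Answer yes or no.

5282 ∈ ⟨4734⟩ iff 5282^2012 ≡ 1 (mod 16097), since |⟨4734⟩| = 2012.
5282^2012 mod 16097 = 1.
Since 1 = 1, 5282 lies in the subgroup.

yes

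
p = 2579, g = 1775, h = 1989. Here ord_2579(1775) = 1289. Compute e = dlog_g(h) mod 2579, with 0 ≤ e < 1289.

Baby-step giant-step with m = ceil(sqrt(1289)) = 36.
Baby table (1775^j mod 2579 for j=0..35):
  0:1  1:1775  2:1666  3:1616  4:552  5:2359  6:1508  7:2277
  8:382  9:2352  10:1978  11:931  12:1965  13:1067  14:939  15:691
  16:1500  17:972  18:2528  19:2319  20:141  21:112  22:217  23:904
  24:462  25:2507  26:1150  27:1261  28:2282  29:1520  30:366  31:2321
  32:1112  33:865  34:870  35:2008
Giant step factor: 1775^(-36) ≡ 1524 (mod 2579).
Scan 1989·1524^i mod 2579 for i = 0, 1, …:
  i=0: 1989   i=1: 911   i=2: 862   i=3: 977
  i=4: 865
Match at i=4, j=33: e = 4·36 + 33 = 177.

177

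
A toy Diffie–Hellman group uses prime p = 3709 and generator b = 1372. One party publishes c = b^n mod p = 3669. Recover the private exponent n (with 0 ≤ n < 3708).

Baby-step giant-step with m = ceil(sqrt(3708)) = 61.
Baby table (1372^j mod 3709 for j=0..60):
  0:1  1:1372  2:1921  3:2222  4:3495  5:3112  6:605  7:2953
  8:1288  9:1652  10:345  11:2297  12:2543  13:2536  14:350  15:1739
  16:1021  17:2519  18:2989  19:2463  20:337  21:2448  22:2011  23:3305
  24:2062  25:2806  26:3599  27:1149  28:103  29:374  30:1286  31:2617
  32:212  33:1562  34:2971  35:21  36:2849  37:3251  38:2154  39:2924
  40:2299  41:1578  42:2669  43:1085  44:1311  45:3536  46:20  47:1477
  48:1330  49:3641  50:3138  51:2896  52:973  53:3425  54:3506  55:3368
  56:3191  57:1432  58:2643  59:2503  60:3291
Giant step factor: 1372^(-61) ≡ 3595 (mod 3709).
Scan 3669·3595^i mod 3709 for i = 0, 1, …:
  i=0: 3669   i=1: 851   i=2: 3129   i=3: 3067
  i=4: 2717   i=5: 1818   i=6: 452   i=7: 398
  i=8: 2845   i=9: 2062
Match at i=9, j=24: n = 9·61 + 24 = 573.

573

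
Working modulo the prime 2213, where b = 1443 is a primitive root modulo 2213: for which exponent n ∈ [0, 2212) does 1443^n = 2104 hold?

1421

Baby-step giant-step with m = ceil(sqrt(2212)) = 48.
Baby table (1443^j mod 2213 for j=0..47):
  0:1  1:1443  2:2029  3:48  4:661  5:20  6:91  7:746
  8:960  9:2155  10:400  11:1820  12:1642  13:1496  14:1053  15:1361
  16:992  17:1858  18:1151  19:1143  20:664  21:2136  22:1752  23:890
  24:730  25:2  26:673  27:1845  28:96  29:1322  30:40  31:182
  32:1492  33:1920  34:2097  35:800  36:1427  37:1071  38:779  39:2106
  40:509  41:1984  42:1503  43:89  44:73  45:1328  46:2059  47:1291
Giant step factor: 1443^(-48) ≡ 2167 (mod 2213).
Scan 2104·2167^i mod 2213 for i = 0, 1, …:
  i=0: 2104   i=1: 588   i=2: 1721   i=3: 502
  i=4: 1251   i=5: 2205   i=6: 368   i=7: 776
  i=8: 1925   i=9: 2183     …   i=28: 741
  i=29: 1322
Match at i=29, j=29: n = 29·48 + 29 = 1421.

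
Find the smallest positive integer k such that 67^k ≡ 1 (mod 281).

40

The order of 67 must divide p − 1 = 280 = 2^3 · 5 · 7.
Divisors: 1, 2, 4, 5, 7, 8, 10, 14, 20, 28, 35, 40, 56, 70, 140, 280.
Check each in increasing order: 67^1 ≡ 67;  67^2 ≡ 274;  67^4 ≡ 49;  67^5 ≡ 192;  67^7 ≡ 61;  67^8 ≡ 153;  67^10 ≡ 53;  67^14 ≡ 68;  67^20 ≡ 280;  67^28 ≡ 128;  67^35 ≡ 221;  67^40 ≡ 1.
Smallest exponent giving 1 is 40.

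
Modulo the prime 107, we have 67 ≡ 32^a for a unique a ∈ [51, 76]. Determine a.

Compute 32^51 mod 107 = 7, then multiply by 32 repeatedly:
  32^51=7  32^52=10  32^53=106  32^54=75  32^55=46
  32^56=81  32^57=24  32^58=19  32^59=73  32^60=89
  32^61=66  32^62=79  32^63=67
Found 67 at exponent 63.

63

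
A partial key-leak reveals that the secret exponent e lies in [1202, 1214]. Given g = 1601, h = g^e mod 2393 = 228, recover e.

1204

Compute 1601^1202 mod 2393 = 595, then multiply by 1601 repeatedly:
  1601^1202=595  1601^1203=181  1601^1204=228
Found 228 at exponent 1204.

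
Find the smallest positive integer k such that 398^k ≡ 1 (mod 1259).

The order of 398 must divide p − 1 = 1258 = 2 · 17 · 37.
Divisors: 1, 2, 17, 34, 37, 74, 629, 1258.
Check each in increasing order: 398^1 ≡ 398;  398^2 ≡ 1029;  398^17 ≡ 1161;  398^34 ≡ 791;  398^37 ≡ 727;  398^74 ≡ 1008;  398^629 ≡ 1.
Smallest exponent giving 1 is 629.

629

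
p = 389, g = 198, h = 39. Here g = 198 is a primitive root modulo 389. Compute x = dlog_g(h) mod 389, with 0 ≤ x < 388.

Baby-step giant-step with m = ceil(sqrt(388)) = 20.
Baby table (198^j mod 389 for j=0..19):
  0:1  1:198  2:304  3:286  4:223  5:197  6:106  7:371
  8:326  9:363  10:298  11:265  12:344  13:37  14:324  15:356
  16:79  17:82  18:287  19:32
Giant step factor: 198^(-20) ≡ 66 (mod 389).
Scan 39·66^i mod 389 for i = 0, 1, …:
  i=0: 39   i=1: 240   i=2: 280   i=3: 197
Match at i=3, j=5: x = 3·20 + 5 = 65.

65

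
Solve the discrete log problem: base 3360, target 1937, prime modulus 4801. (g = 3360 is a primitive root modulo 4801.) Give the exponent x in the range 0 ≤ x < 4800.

4488

Baby-step giant-step with m = ceil(sqrt(4800)) = 70.
Baby table (3360^j mod 4801 for j=0..69):
  0:1  1:3360  2:2449  3:4527  4:1152  5:1114  6:3061  7:1218
  8:2028  9:1461  10:2338  11:1244  12:2970  13:2722  14:15  15:2390
  16:3128  17:691  18:2877  19:2307  20:2706  21:3867  22:1614  23:2711
  24:1463  25:4257  26:1341  27:2422  28:225  29:2243  30:3711  31:763
  32:4747  33:998  34:2182  35:393  36:205  37:2257  38:2741  39:1442
  40:911  41:2723  42:3375  43:38  44:2854  45:1843  46:3991  47:567
  48:3924  49:1094  50:3075  51:248  52:2707  53:2426  54:4063  55:2437
  56:2615  57:570  58:4402  59:3640  60:2253  61:3704  62:1248  63:2007
  64:2916  65:3720  66:2197  67:2783  68:3333  69:2948
Giant step factor: 3360^(-70) ≡ 2662 (mod 4801).
Scan 1937·2662^i mod 4801 for i = 0, 1, …:
  i=0: 1937   i=1: 20   i=2: 429   i=3: 4161
  i=4: 675   i=5: 1276   i=6: 2405   i=7: 2377
  i=8: 4657   i=9: 752     …   i=63: 531
  i=64: 2028
Match at i=64, j=8: x = 64·70 + 8 = 4488.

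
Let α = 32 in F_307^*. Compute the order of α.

102

The order of 32 must divide p − 1 = 306 = 2 · 3^2 · 17.
Divisors: 1, 2, 3, 6, 9, 17, 18, 34, 51, 102, 153, 306.
Check each in increasing order: 32^1 ≡ 32;  32^2 ≡ 103;  32^3 ≡ 226;  32^6 ≡ 114;  32^9 ≡ 283;  32^17 ≡ 18;  32^18 ≡ 269;  32^34 ≡ 17;  32^51 ≡ 306;  32^102 ≡ 1.
Smallest exponent giving 1 is 102.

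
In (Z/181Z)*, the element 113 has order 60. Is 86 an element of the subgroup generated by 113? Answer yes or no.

yes

86 ∈ ⟨113⟩ iff 86^60 ≡ 1 (mod 181), since |⟨113⟩| = 60.
86^60 mod 181 = 1.
Since 1 = 1, 86 lies in the subgroup.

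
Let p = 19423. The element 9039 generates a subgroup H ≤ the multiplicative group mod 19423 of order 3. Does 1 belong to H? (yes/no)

yes

1 ∈ ⟨9039⟩ iff 1^3 ≡ 1 (mod 19423), since |⟨9039⟩| = 3.
1^3 mod 19423 = 1.
Since 1 = 1, 1 lies in the subgroup.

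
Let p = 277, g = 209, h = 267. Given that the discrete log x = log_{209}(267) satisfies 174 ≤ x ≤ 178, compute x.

178

Compute 209^174 mod 277 = 120, then multiply by 209 repeatedly:
  209^174=120  209^175=150  209^176=49  209^177=269  209^178=267
Found 267 at exponent 178.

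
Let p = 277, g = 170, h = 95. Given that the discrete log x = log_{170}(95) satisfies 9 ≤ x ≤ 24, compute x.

23

Compute 170^9 mod 277 = 262, then multiply by 170 repeatedly:
  170^9=262  170^10=220  170^11=5  170^12=19  170^13=183
  170^14=86  170^15=216  170^16=156  170^17=205  170^18=225
  170^19=24  170^20=202  170^21=269  170^22=25  170^23=95
Found 95 at exponent 23.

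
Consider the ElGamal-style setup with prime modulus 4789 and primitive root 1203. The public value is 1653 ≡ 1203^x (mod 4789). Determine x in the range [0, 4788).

2816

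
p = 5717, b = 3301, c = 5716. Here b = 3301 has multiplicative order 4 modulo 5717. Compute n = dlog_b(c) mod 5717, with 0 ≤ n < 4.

Successive powers of 3301 modulo 5717:
  3301^0=1  3301^1=3301  3301^2=5716
So 3301^2 ≡ 5716 (mod 5717), giving n = 2.

2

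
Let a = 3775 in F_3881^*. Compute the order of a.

The order of 3775 must divide p − 1 = 3880 = 2^3 · 5 · 97.
Divisors: 1, 2, 4, 5, 8, 10, 20, 40, 97, 194, 388, 485, 776, 970, 1940, 3880.
Check each in increasing order: 3775^1 ≡ 3775;  3775^2 ≡ 3474;  3775^4 ≡ 2647;  3775^5 ≡ 2731;  3775^8 ≡ 1404;  3775^10 ≡ 2960;  3775^20 ≡ 2183;  3775^40 ≡ 3502;  3775^97 ≡ 3810;  3775^194 ≡ 1160;  3775^388 ≡ 2774;  3775^485 ≡ 977;  3775^776 ≡ 2934;  3775^970 ≡ 3684;  3775^1940 ≡ 3880;  3775^3880 ≡ 1.
Smallest exponent giving 1 is 3880.

3880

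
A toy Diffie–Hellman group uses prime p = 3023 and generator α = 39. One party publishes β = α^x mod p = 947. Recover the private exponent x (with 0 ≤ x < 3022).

1072

Baby-step giant-step with m = ceil(sqrt(3022)) = 55.
Baby table (39^j mod 3023 for j=0..54):
  0:1  1:39  2:1521  3:1882  4:846  5:2764  6:1991  7:2074
  8:2288  9:1565  10:575  11:1264  12:928  13:2939  14:2770  15:2225
  16:2131  17:1488  18:595  19:2044  20:1118  21:1280  22:1552  23:68
  24:2652  25:646  26:1010  27:91  28:526  29:2376  30:1974  31:1411
  32:615  33:2824  34:1308  35:2644  36:334  37:934  38:150  39:2827
  40:1425  41:1161  42:2957  43:449  44:2396  45:2754  46:1601  47:1979
  48:1606  49:2174  50:142  51:2515  52:1349  53:1220  54:2235
Giant step factor: 39^(-55) ≡ 825 (mod 3023).
Scan 947·825^i mod 3023 for i = 0, 1, …:
  i=0: 947   i=1: 1341   i=2: 2930   i=3: 1873
  i=4: 472   i=5: 2456   i=6: 790   i=7: 1805
  i=8: 1809   i=9: 2086     …   i=18: 2686
  i=19: 91
Match at i=19, j=27: x = 19·55 + 27 = 1072.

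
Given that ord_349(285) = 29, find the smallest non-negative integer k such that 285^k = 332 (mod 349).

14

Successive powers of 285 modulo 349:
  285^0=1  285^1=285  285^2=257  285^3=304  285^4=88  285^5=301
  285^6=280  285^7=228  285^8=66  285^9=313  285^10=210  285^11=171
  285^12=224  285^13=322  285^14=332
So 285^14 ≡ 332 (mod 349), giving k = 14.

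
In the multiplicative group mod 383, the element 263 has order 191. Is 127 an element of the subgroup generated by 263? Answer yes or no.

no

127 ∈ ⟨263⟩ iff 127^191 ≡ 1 (mod 383), since |⟨263⟩| = 191.
127^191 mod 383 = 382.
Since 382 ≠ 1, 127 does not lie in the subgroup.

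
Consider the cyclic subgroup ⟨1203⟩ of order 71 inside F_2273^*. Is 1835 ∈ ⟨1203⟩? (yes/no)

1835 ∈ ⟨1203⟩ iff 1835^71 ≡ 1 (mod 2273), since |⟨1203⟩| = 71.
1835^71 mod 2273 = 1.
Since 1 = 1, 1835 lies in the subgroup.

yes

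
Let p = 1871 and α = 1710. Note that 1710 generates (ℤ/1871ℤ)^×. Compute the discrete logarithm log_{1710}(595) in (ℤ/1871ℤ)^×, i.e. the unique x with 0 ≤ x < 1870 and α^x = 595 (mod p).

Baby-step giant-step with m = ceil(sqrt(1870)) = 44.
Baby table (1710^j mod 1871 for j=0..43):
  0:1  1:1710  2:1598  3:920  4:1560  5:1425  6:708  7:143
  8:1300  9:252  10:590  11:431  12:1707  13:210  14:1739  15:671
  16:487  17:175  18:1761  19:871  20:94  21:1705  22:532  23:414
  24:702  25:1109  26:1067  27:345  28:585  29:1236  30:1201  31:1223
  32:1423  33:1030  34:689  35:1331  36:874  37:1482  38:886  39:1421
  40:1352  41:1235  42:1362  43:1496
Giant step factor: 1710^(-44) ≡ 491 (mod 1871).
Scan 595·491^i mod 1871 for i = 0, 1, …:
  i=0: 595   i=1: 269   i=2: 1109
Match at i=2, j=25: x = 2·44 + 25 = 113.

113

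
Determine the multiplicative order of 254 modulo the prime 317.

158

The order of 254 must divide p − 1 = 316 = 2^2 · 79.
Divisors: 1, 2, 4, 79, 158, 316.
Check each in increasing order: 254^1 ≡ 254;  254^2 ≡ 165;  254^4 ≡ 280;  254^79 ≡ 316;  254^158 ≡ 1.
Smallest exponent giving 1 is 158.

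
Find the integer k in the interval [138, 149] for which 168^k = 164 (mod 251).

146

Compute 168^138 mod 251 = 144, then multiply by 168 repeatedly:
  168^138=144  168^139=96  168^140=64  168^141=210  168^142=140
  168^143=177  168^144=118  168^145=246  168^146=164
Found 164 at exponent 146.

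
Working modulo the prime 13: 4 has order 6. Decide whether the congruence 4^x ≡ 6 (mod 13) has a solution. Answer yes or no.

⟨4⟩ has order 6; its elements mod 13 are {1, 3, 4, 9, 10, 12}.
6 is not in this set.

no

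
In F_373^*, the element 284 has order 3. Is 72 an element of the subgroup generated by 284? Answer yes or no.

no

⟨284⟩ has order 3; its elements mod 373 are {1, 88, 284}.
72 is not in this set.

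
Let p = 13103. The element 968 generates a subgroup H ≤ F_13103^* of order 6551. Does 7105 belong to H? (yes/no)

no

7105 ∈ ⟨968⟩ iff 7105^6551 ≡ 1 (mod 13103), since |⟨968⟩| = 6551.
7105^6551 mod 13103 = 13102.
Since 13102 ≠ 1, 7105 does not lie in the subgroup.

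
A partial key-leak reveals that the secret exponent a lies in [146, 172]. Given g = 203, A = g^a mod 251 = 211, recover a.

160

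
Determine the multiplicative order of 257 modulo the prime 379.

189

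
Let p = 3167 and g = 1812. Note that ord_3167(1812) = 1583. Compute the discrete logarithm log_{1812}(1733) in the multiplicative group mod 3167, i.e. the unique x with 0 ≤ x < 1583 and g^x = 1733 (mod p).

1209

Baby-step giant-step with m = ceil(sqrt(1583)) = 40.
Baby table (1812^j mod 3167 for j=0..39):
  0:1  1:1812  2:2332  3:806  4:485  5:1561  6:401  7:1369
  8:867  9:172  10:1298  11:2062  12:2451  13:1078  14:2464  15:2465
  16:1110  17:275  18:1081  19:1566  20:3127  21:361  22:1730  23:2597
  24:2769  25:900  26:2962  27:2246  28:157  29:2621  30:1919  31:3029
  32:137  33:1218  34:2784  35:2744  36:3105  37:1668  38:1098  39:700
Giant step factor: 1812^(-40) ≡ 192 (mod 3167).
Scan 1733·192^i mod 3167 for i = 0, 1, …:
  i=0: 1733   i=1: 201   i=2: 588   i=3: 2051
  i=4: 1084   i=5: 2273   i=6: 2537   i=7: 2553
  i=8: 2458   i=9: 53     …   i=29: 2838
  i=30: 172
Match at i=30, j=9: x = 30·40 + 9 = 1209.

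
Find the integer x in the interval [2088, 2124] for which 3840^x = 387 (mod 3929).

2114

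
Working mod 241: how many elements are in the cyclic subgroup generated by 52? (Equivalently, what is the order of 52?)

240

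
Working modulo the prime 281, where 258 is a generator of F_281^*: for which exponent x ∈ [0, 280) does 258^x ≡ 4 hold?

184

Baby-step giant-step with m = ceil(sqrt(280)) = 17.
Baby table (258^j mod 281 for j=0..16):
  0:1  1:258  2:248  3:197  4:246  5:243  6:31  7:130
  8:101  9:206  10:39  11:227  12:118  13:96  14:40  15:204
  16:85
Giant step factor: 258^(-17) ≡ 164 (mod 281).
Scan 4·164^i mod 281 for i = 0, 1, …:
  i=0: 4   i=1: 94   i=2: 242   i=3: 67
  i=4: 29   i=5: 260   i=6: 209   i=7: 275
  i=8: 140   i=9: 199   i=10: 40
Match at i=10, j=14: x = 10·17 + 14 = 184.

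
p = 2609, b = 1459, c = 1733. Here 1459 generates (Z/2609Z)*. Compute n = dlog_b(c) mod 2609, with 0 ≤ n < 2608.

Baby-step giant-step with m = ceil(sqrt(2608)) = 52.
Baby table (1459^j mod 2609 for j=0..51):
  0:1  1:1459  2:2346  3:2415  4:1335  5:1451  6:1110  7:1910
  8:278  9:1207  10:2547  11:857  12:652  13:1592  14:718  15:1353
  16:1623  17:1594  18:1027  19:827  20:1235  21:1655  22:1320  23:438
  24:2446  25:2211  26:1125  27:314  28:1551  29:906  30:1700  31:1750
  32:1648  33:1543  34:2279  35:1195  36:693  37:1404  38:371  39:1226
  40:1569  41:1078  42:2184  43:867  44:2197  45:1571  46:1387  47:1658
  48:479  49:2258  50:1864  51:998
Giant step factor: 1459^(-52) ≡ 2318 (mod 2609).
Scan 1733·2318^i mod 2609 for i = 0, 1, …:
  i=0: 1733   i=1: 1843   i=2: 1141   i=3: 1921
  i=4: 1924   i=5: 1051   i=6: 2021   i=7: 1523
  i=8: 337   i=9: 1075   i=10: 255   i=11: 1456
  i=12: 1571
Match at i=12, j=45: n = 12·52 + 45 = 669.

669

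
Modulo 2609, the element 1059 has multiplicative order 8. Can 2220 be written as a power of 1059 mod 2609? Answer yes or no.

⟨1059⟩ has order 8; its elements mod 2609 are {1, 271, 389, 1059, 1550, 2220, 2338, 2608}.
2220 is in this set.

yes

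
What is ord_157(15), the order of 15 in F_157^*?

156

The order of 15 must divide p − 1 = 156 = 2^2 · 3 · 13.
Divisors: 1, 2, 3, 4, 6, 12, 13, 26, 39, 52, 78, 156.
Check each in increasing order: 15^1 ≡ 15;  15^2 ≡ 68;  15^3 ≡ 78;  15^4 ≡ 71;  15^6 ≡ 118;  15^12 ≡ 108;  15^13 ≡ 50;  15^26 ≡ 145;  15^39 ≡ 28;  15^52 ≡ 144;  15^78 ≡ 156;  15^156 ≡ 1.
Smallest exponent giving 1 is 156.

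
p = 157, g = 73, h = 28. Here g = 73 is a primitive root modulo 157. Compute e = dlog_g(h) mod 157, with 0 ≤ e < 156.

Baby-step giant-step with m = ceil(sqrt(156)) = 13.
Baby table (73^j mod 157 for j=0..12):
  0:1  1:73  2:148  3:128  4:81  5:104  6:56  7:6
  8:124  9:103  10:140  11:15  12:153
Giant step factor: 73^(-13) ≡ 50 (mod 157).
Scan 28·50^i mod 157 for i = 0, 1, …:
  i=0: 28   i=1: 144   i=2: 135   i=3: 156
  i=4: 107   i=5: 12   i=6: 129   i=7: 13
  i=8: 22   i=9: 1
Match at i=9, j=0: e = 9·13 + 0 = 117.

117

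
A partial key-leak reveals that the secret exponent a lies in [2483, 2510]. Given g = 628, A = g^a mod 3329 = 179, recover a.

Compute 628^2483 mod 3329 = 540, then multiply by 628 repeatedly:
  628^2483=540  628^2484=2891  628^2485=1243  628^2486=1618  628^2487=759
  628^2488=605  628^2489=434  628^2490=2903  628^2491=2121  628^2492=388
  628^2493=647  628^2494=178  628^2495=1927  628^2496=1729  628^2497=558
  628^2498=879  628^2499=2727  628^2500=1450  628^2501=1783  628^2502=1180
  628^2503=2002  628^2504=2223  628^2505=1193  628^2506=179
Found 179 at exponent 2506.

2506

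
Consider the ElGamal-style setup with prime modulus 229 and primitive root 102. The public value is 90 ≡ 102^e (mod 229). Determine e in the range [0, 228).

91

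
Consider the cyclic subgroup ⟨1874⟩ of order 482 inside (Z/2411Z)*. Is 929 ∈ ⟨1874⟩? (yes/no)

no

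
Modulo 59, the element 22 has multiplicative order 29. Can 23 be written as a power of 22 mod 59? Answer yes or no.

23 ∈ ⟨22⟩ iff 23^29 ≡ 1 (mod 59), since |⟨22⟩| = 29.
23^29 mod 59 = 58.
Since 58 ≠ 1, 23 does not lie in the subgroup.

no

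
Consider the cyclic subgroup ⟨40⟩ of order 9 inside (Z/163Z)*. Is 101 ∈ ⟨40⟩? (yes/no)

no

⟨40⟩ has order 9; its elements mod 163 are {1, 38, 40, 53, 58, 85, 104, 133, 140}.
101 is not in this set.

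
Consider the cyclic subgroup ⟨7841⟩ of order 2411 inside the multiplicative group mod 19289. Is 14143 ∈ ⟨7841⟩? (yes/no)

14143 ∈ ⟨7841⟩ iff 14143^2411 ≡ 1 (mod 19289), since |⟨7841⟩| = 2411.
14143^2411 mod 19289 = 1.
Since 1 = 1, 14143 lies in the subgroup.

yes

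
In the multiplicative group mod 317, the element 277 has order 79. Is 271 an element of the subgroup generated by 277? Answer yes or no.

no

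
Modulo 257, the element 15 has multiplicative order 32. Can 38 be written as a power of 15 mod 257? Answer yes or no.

no

38 ∈ ⟨15⟩ iff 38^32 ≡ 1 (mod 257), since |⟨15⟩| = 32.
38^32 mod 257 = 193.
Since 193 ≠ 1, 38 does not lie in the subgroup.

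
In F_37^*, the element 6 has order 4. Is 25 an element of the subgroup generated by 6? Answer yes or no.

no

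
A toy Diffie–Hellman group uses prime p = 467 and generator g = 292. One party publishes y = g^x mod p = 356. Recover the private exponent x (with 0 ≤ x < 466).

354

Baby-step giant-step with m = ceil(sqrt(466)) = 22.
Baby table (292^j mod 467 for j=0..21):
  0:1  1:292  2:270  3:384  4:48  5:6  6:351  7:219
  8:436  9:288  10:36  11:238  12:380  13:281  14:327  15:216
  16:27  17:412  18:285  19:94  20:362  21:162
Giant step factor: 292^(-22) ≡ 75 (mod 467).
Scan 356·75^i mod 467 for i = 0, 1, …:
  i=0: 356   i=1: 81   i=2: 4   i=3: 300
  i=4: 84   i=5: 229   i=6: 363   i=7: 139
  i=8: 151   i=9: 117     …   i=15: 97
  i=16: 270
Match at i=16, j=2: x = 16·22 + 2 = 354.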